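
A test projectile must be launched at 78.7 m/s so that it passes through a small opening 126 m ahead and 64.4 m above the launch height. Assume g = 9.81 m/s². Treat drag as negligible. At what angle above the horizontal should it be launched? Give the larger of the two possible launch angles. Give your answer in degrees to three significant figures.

Trajectory: y = x tanθ − g x² (1 + tan²θ)/(2v₀²). With x = 126, y = 64.4, v₀ = 78.7, g = 9.81:
12.57 tan²θ − 126 tanθ + (76.97) = 0.
tanθ = [126 ± √(126² − 4 × 12.57 × (76.97))] / (2 × 12.57) = (126 ± 109.6) / 25.15, giving tanθ = 0.6535 or 9.368.
θ = 33.17° or 83.91°; the larger is 83.91°.

83.9°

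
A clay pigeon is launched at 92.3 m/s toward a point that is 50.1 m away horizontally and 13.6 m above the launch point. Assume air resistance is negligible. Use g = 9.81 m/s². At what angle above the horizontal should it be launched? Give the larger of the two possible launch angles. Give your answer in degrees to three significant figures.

Trajectory: y = x tanθ − g x² (1 + tan²θ)/(2v₀²). With x = 50.1, y = 13.6, v₀ = 92.3, g = 9.81:
1.445 tan²θ − 50.1 tanθ + (15.05) = 0.
tanθ = [50.1 ± √(50.1² − 4 × 1.445 × (15.05))] / (2 × 1.445) = (50.1 ± 49.22) / 2.890, giving tanθ = 0.3029 or 34.36.
θ = 16.85° or 88.33°; the larger is 88.33°.

88.3°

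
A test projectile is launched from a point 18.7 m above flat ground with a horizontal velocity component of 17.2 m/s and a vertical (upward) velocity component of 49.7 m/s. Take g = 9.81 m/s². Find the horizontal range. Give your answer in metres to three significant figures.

Vertical motion (up positive, ground at y = 0): 4.905 t² − (49.70) t − 18.7 = 0, so t = (49.70 + √(49.70² + 2·9.81·18.7)) / 9.81 = (49.70 + 53.26) / 9.81 = 10.50 s.
Horizontal distance: R = vₓ t = 17.20 × 10.50 = 180.5 m.

181 m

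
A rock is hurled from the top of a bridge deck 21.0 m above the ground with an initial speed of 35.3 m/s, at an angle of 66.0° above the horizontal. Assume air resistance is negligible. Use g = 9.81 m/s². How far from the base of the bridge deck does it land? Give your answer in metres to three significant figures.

103 m

Resolve: vₓ = 35.30 cos 66.0° = 14.36 m/s and v_y0 = 35.30 sin 66.0° = 32.25 m/s.
The projectile lands when y = 21.0 + (32.25) t − ½·9.81·t² = 0. Positive root: t = (32.25 + √(32.25² + 2·9.81·21.0)) / 9.81 = (32.25 + 38.10) / 9.81 = 7.172 s.
Horizontal distance: R = vₓ t = 14.36 × 7.172 = 103.0 m.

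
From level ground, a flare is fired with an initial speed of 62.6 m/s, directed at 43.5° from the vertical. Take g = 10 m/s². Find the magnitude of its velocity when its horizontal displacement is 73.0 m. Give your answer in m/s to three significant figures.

51.6 m/s

vₓ = 62.60 sin 43.5° = 43.09 m/s; v_y0 = 62.60 cos 43.5° = 45.41 m/s.
Time to reach x = 73.0 m: t = x/vₓ = 73.0/43.09 = 1.694 s.
Vertical velocity there: v_y = v_y0 − g t = 45.41 − 10.0 × 1.694 = 28.47 m/s.
Speed: √(vₓ² + v_y²) = √(43.09² + 28.47²) = 51.65 m/s.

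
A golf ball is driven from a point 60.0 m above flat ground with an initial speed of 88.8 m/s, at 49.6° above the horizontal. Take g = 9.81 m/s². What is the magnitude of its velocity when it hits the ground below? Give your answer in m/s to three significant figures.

Components: vₓ = 88.80 cos 49.6° = 57.55 m/s, v_y0 = 88.80 sin 49.6° = 67.62 m/s.
Vertical motion (up positive, ground at y = 0): 4.905 t² − (67.62) t − 60.0 = 0, so t = (67.62 + √(67.62² + 2·9.81·60.0)) / 9.81 = (67.62 + 75.83) / 9.81 = 14.62 s.
Vertical velocity at impact: v_y = v_y0 − g t = 67.62 − 9.81 × 14.62 = −75.83 m/s.
Speed: |v| = √(vₓ² + v_y²) = √(57.55² + 75.83²) = 95.20 m/s.

95.2 m/s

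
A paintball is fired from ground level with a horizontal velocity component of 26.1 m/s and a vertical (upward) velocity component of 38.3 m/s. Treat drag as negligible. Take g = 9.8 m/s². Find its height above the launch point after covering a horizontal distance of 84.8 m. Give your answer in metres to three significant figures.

x = vₓ t ⇒ t = 84.8/26.10 = 3.249 s.
Height: y = v_y0 t − ½ g t² = 38.30 × 3.249 − 4.900 × 3.249² = 124.4 − 51.73 = 72.71 m.

72.7 m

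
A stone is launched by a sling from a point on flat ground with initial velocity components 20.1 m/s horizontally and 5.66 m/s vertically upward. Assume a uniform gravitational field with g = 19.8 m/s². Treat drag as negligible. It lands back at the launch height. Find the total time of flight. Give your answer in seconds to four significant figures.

0.5717 s

Time of flight on level ground: T = 2 v_y0 / g = 2 × 5.660 / 19.8 = 0.5717 s.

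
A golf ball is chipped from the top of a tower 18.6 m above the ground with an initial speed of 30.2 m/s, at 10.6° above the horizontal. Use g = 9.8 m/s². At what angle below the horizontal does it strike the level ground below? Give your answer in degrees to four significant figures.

33.82°

Horizontal component vₓ = 30.20 cos 10.6° = 29.68 m/s; vertical v_y0 = 30.20 sin 10.6° = 5.555 m/s.
The projectile lands when y = 18.6 + (5.555) t − ½·9.80·t² = 0. Positive root: t = (5.555 + √(5.555² + 2·9.80·18.6)) / 9.80 = (5.555 + 19.89) / 9.80 = 2.596 s.
At impact: v_y = v_y0 − g t = −19.89 m/s; vₓ = 29.68 m/s.
Angle below horizontal: arctan(|v_y|/vₓ) = arctan(19.89/29.68) = 33.82°.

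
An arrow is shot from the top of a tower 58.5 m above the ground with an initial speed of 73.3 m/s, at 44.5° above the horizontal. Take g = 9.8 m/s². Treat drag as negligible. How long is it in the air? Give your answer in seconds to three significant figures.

vₓ = 73.30 cos 44.5° = 52.28 m/s; v_y0 = 73.30 sin 44.5° = 51.38 m/s.
Vertical motion (up positive, ground at y = 0): 4.900 t² − (51.38) t − 58.5 = 0, so t = (51.38 + √(51.38² + 2·9.80·58.5)) / 9.80 = (51.38 + 61.53) / 9.80 = 11.52 s.

11.5 s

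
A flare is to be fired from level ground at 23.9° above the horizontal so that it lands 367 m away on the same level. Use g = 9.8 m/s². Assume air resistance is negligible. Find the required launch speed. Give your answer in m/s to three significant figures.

69.7 m/s

Level-ground range: R = v₀² sin(2θ)/g, so v₀ = √(gR / sin 2θ).
v₀ = √(9.80 × 367 / sin 47.80°) = √(3597 / 0.7408) = √4855.0 = 69.68 m/s.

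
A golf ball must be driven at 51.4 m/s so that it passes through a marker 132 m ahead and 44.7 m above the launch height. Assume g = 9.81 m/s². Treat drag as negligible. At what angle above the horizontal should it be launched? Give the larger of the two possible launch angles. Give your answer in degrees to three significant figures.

Trajectory: y = x tanθ − g x² (1 + tan²θ)/(2v₀²). With x = 132, y = 44.7, v₀ = 51.4, g = 9.81:
32.35 tan²θ − 132 tanθ + (77.05) = 0.
tanθ = [132 ± √(132² − 4 × 32.35 × (77.05))] / (2 × 32.35) = (132 ± 86.34) / 64.70, giving tanθ = 0.7058 or 3.375.
θ = 35.21° or 73.49°; the larger is 73.49°.

73.5°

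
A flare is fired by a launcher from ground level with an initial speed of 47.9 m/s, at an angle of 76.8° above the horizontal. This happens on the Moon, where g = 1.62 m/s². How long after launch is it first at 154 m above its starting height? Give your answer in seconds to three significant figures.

Resolve: vₓ = 47.90 cos 76.8° = 10.94 m/s and v_y0 = 47.90 sin 76.8° = 46.63 m/s.
Require v_y0 t − ½ g t² = 154, i.e. 0.8100 t² − 46.63 t + 154 = 0.
Quadratic formula: t = (46.63 ± √1675.8) / 1.62 = (46.63 ± 40.94) / 1.62 → t = 3.517 s or 54.06 s.
The first (ascending) time is 3.517 s.

3.52 s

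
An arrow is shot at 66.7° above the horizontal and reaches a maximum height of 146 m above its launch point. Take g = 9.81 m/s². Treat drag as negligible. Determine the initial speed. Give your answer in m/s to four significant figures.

At the peak v_y = 0, so v_y0 = √(2gH) = √(2 × 9.81 × 146) = 53.52 m/s.
v_y0 = v₀ sin θ ⇒ v₀ = 53.52 / sin 66.7° = 58.27 m/s.

58.27 m/s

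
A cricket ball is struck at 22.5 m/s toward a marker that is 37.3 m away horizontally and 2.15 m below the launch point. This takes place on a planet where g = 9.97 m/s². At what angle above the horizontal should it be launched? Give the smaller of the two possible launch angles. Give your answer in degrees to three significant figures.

19.6°

Trajectory: y = x tanθ − g x² (1 + tan²θ)/(2v₀²). With x = 37.3, y = −2.15, v₀ = 22.5, g = 9.97:
13.70 tan²θ − 37.3 tanθ + (11.55) = 0.
tanθ = [37.3 ± √(37.3² − 4 × 13.70 × (11.55))] / (2 × 13.70) = (37.3 ± 27.54) / 27.40, giving tanθ = 0.3563 or 2.366.
θ = 19.61° or 67.09°; the smaller is 19.61°.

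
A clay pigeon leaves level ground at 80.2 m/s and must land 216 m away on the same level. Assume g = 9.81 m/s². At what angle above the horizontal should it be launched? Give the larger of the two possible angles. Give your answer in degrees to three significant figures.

Level-ground range R = v₀² sin(2θ)/g ⇒ sin(2θ) = gR/v₀² = 9.81 × 216 / 80.2² = 0.3294.
2θ = 19.23° or 180° − 19.23° = 160.8°, so θ = 9.617° or 80.38°.
The larger angle is 80.38°.

80.4°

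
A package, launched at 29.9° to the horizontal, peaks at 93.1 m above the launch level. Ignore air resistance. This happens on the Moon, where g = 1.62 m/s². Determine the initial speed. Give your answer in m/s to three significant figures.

34.8 m/s

At the peak v_y = 0, so v_y0 = √(2gH) = √(2 × 1.62 × 93.1) = 17.37 m/s.
v_y0 = v₀ sin θ ⇒ v₀ = 17.37 / sin 29.9° = 34.84 m/s.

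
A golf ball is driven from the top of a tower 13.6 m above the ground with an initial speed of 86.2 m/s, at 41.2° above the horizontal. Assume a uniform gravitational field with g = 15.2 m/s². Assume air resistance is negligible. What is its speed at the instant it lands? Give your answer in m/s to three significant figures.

88.6 m/s

vₓ = 86.20 cos 41.2° = 64.86 m/s; v_y0 = 86.20 sin 41.2° = 56.78 m/s.
Vertical motion (up positive, ground at y = 0): 7.600 t² − (56.78) t − 13.6 = 0, so t = (56.78 + √(56.78² + 2·15.2·13.6)) / 15.2 = (56.78 + 60.31) / 15.2 = 7.703 s.
Vertical velocity at impact: v_y = v_y0 − g t = 56.78 − 15.2 × 7.703 = −60.31 m/s.
Speed: |v| = √(vₓ² + v_y²) = √(64.86² + 60.31²) = 88.57 m/s.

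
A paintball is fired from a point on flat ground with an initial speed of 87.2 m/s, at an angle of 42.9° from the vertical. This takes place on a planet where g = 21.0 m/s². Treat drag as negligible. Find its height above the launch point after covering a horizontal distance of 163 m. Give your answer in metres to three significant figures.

96.2 m

Components: vₓ = 87.20 sin 42.9° = 59.36 m/s, v_y0 = 87.20 cos 42.9° = 63.88 m/s.
At x = 163 m, t = x/vₓ = 163/59.36 = 2.746 s.
Height: y = v_y0 t − ½ g t² = 63.88 × 2.746 − 10.50 × 2.746² = 175.4 − 79.18 = 96.23 m.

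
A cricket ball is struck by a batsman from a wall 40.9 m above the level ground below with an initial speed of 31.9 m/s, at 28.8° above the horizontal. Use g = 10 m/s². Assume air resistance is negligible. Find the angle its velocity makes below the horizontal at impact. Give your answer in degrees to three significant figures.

49.3°

Resolve: vₓ = 31.90 cos 28.8° = 27.95 m/s and v_y0 = 31.90 sin 28.8° = 15.37 m/s.
Vertical motion (up positive, ground at y = 0): 5.000 t² − (15.37) t − 40.9 = 0, so t = (15.37 + √(15.37² + 2·10.0·40.9)) / 10.0 = (15.37 + 32.47) / 10.0 = 4.784 s.
At impact: v_y = v_y0 − g t = −32.47 m/s; vₓ = 27.95 m/s.
Angle below horizontal: arctan(|v_y|/vₓ) = arctan(32.47/27.95) = 49.27°.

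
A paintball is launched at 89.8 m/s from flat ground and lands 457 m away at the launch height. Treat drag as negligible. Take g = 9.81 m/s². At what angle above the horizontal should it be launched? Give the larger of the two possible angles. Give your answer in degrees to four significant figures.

73.11°

R = v₀² sin 2θ / g gives sin 2θ = gR/v₀² = 9.81·457/89.8² = 0.5559.
2θ = 33.78° or 180° − 33.78° = 146.2°, so θ = 16.89° or 73.11°.
The larger angle is 73.11°.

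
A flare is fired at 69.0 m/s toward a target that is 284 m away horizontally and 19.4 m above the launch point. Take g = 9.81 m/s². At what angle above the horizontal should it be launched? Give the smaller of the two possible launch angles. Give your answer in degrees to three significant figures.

Trajectory: y = x tanθ − g x² (1 + tan²θ)/(2v₀²). With x = 284, y = 19.4, v₀ = 69.0, g = 9.81:
83.10 tan²θ − 284 tanθ + (102.5) = 0.
tanθ = [284 ± √(284² − 4 × 83.10 × (102.5))] / (2 × 83.10) = (284 ± 215.8) / 166.2, giving tanθ = 0.4101 or 3.008.
θ = 22.30° or 71.61°; the smaller is 22.30°.

22.3°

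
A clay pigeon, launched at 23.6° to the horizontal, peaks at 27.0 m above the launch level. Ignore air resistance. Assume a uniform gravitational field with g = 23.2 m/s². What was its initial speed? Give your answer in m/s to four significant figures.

88.41 m/s

At the peak v_y = 0, so v_y0 = √(2gH) = √(2 × 23.2 × 27.0) = 35.39 m/s.
v_y0 = v₀ sin θ ⇒ v₀ = 35.39 / sin 23.6° = 88.41 m/s.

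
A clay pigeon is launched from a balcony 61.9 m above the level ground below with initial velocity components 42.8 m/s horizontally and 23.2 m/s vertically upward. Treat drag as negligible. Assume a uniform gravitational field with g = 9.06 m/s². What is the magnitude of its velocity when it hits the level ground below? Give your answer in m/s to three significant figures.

59.1 m/s

With up positive and y = 0 at the ground: y(t) = 61.9 + (23.20) t − 4.530 t². Setting y = 0 and taking the positive root: t = [23.20 + √(23.20² + 2·9.06·61.9)] / 9.06 = (23.20 + 40.74) / 9.06 = 7.058 s.
Vertical velocity at impact: v_y = v_y0 − g t = 23.20 − 9.06 × 7.058 = −40.74 m/s.
Speed: |v| = √(vₓ² + v_y²) = √(42.80² + 40.74²) = 59.09 m/s.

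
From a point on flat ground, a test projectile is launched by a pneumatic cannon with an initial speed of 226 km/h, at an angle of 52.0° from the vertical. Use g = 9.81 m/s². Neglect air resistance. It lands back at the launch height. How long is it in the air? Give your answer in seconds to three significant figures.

7.88 s

Convert: 226 km/h = 226/3.6 = 62.78 m/s.
Resolve: vₓ = 62.78 sin 52.0° = 49.47 m/s and v_y0 = 62.78 cos 52.0° = 38.65 m/s.
It returns to y = 0 when t = 2 v_y0 / g = 2(38.65)/9.81 = 7.880 s.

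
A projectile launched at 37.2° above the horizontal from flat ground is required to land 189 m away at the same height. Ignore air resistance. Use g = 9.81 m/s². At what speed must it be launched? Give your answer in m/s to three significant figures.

From R = (v₀² / g) sin 2θ: v₀ = √(gR / sin 2θ).
v₀ = √(9.81 × 189 / sin 74.40°) = √(1854 / 0.9632) = √1925.0 = 43.87 m/s.

43.9 m/s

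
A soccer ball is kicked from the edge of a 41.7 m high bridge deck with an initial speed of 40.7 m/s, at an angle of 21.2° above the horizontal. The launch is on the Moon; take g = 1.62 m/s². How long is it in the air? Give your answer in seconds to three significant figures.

Horizontal component vₓ = 40.70 cos 21.2° = 37.95 m/s; vertical v_y0 = 40.70 sin 21.2° = 14.72 m/s.
With up positive and y = 0 at the ground: y(t) = 41.7 + (14.72) t − 0.8100 t². Setting y = 0 and taking the positive root: t = [14.72 + √(14.72² + 2·1.62·41.7)] / 1.62 = (14.72 + 18.75) / 1.62 = 20.66 s.

20.7 s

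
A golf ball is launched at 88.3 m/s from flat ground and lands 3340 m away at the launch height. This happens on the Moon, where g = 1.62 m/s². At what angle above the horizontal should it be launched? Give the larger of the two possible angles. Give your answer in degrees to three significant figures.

68.0°

Level-ground range R = v₀² sin(2θ)/g ⇒ sin(2θ) = gR/v₀² = 1.62 × 3340 / 88.3² = 0.6940.
2θ = 43.95° or 180° − 43.95° = 136.1°, so θ = 21.97° or 68.03°.
The larger angle is 68.03°.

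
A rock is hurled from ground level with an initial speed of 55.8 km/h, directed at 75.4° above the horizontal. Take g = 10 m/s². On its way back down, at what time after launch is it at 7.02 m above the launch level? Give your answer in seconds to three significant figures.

Convert: 55.8 km/h = 55.8/3.6 = 15.50 m/s.
Resolve: vₓ = 15.50 cos 75.4° = 3.907 m/s and v_y0 = 15.50 sin 75.4° = 15.00 m/s.
Height y(t) = 15.00 t − 5.000 t² = 7.02 gives 5.000 t² − 15.00 t + 7.02 = 0.
Quadratic formula: t = (15.00 ± √84.585) / 10.0 = (15.00 ± 9.197) / 10.0 → t = 0.5802 s or 2.420 s.
The descending-branch root is 2.420 s.

2.42 s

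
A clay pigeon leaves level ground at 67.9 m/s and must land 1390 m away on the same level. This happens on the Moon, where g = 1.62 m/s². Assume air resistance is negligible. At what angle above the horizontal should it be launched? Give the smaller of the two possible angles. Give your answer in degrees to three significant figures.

R = v₀² sin 2θ / g gives sin 2θ = gR/v₀² = 1.62·1390/67.9² = 0.4884.
2θ = 29.24° or 180° − 29.24° = 150.8°, so θ = 14.62° or 75.38°.
The smaller angle is 14.62°.

14.6°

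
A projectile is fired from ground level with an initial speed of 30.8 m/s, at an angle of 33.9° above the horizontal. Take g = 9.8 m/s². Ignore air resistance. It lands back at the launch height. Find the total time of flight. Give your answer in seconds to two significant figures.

3.5 s

Horizontal component vₓ = 30.80 cos 33.9° = 25.56 m/s; vertical v_y0 = 30.80 sin 33.9° = 17.18 m/s.
It returns to y = 0 when t = 2 v_y0 / g = 2(17.18)/9.80 = 3.506 s.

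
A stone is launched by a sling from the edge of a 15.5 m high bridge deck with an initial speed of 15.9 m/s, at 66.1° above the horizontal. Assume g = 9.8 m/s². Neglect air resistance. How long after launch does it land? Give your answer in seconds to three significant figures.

3.80 s

Horizontal component vₓ = 15.90 cos 66.1° = 6.442 m/s; vertical v_y0 = 15.90 sin 66.1° = 14.54 m/s.
The projectile lands when y = 15.5 + (14.54) t − ½·9.80·t² = 0. Positive root: t = (14.54 + √(14.54² + 2·9.80·15.5)) / 9.80 = (14.54 + 22.70) / 9.80 = 3.799 s.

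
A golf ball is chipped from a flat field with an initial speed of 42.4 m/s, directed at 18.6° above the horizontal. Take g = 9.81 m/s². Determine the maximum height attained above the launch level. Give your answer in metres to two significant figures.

9.3 m

Components: vₓ = 42.40 cos 18.6° = 40.19 m/s, v_y0 = 42.40 sin 18.6° = 13.52 m/s.
At the apex v_y = 0, so H = v_y0²/(2g) = 13.52²/19.62 = 9.322 m.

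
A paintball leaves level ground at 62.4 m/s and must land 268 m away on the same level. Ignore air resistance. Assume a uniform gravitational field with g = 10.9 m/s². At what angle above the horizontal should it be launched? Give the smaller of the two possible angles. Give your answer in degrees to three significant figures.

Level-ground range R = v₀² sin(2θ)/g ⇒ sin(2θ) = gR/v₀² = 10.9 × 268 / 62.4² = 0.7502.
2θ = 48.61° or 180° − 48.61° = 131.4°, so θ = 24.30° or 65.70°.
The smaller angle is 24.30°.

24.3°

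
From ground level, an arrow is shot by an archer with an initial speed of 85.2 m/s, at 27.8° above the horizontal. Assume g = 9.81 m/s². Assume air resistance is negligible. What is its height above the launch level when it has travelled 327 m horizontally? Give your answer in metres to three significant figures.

Horizontal component vₓ = 85.20 cos 27.8° = 75.37 m/s; vertical v_y0 = 85.20 sin 27.8° = 39.74 m/s.
At x = 327 m, t = x/vₓ = 327/75.37 = 4.339 s.
Height: y = v_y0 t − ½ g t² = 39.74 × 4.339 − 4.905 × 4.339² = 172.4 − 92.34 = 80.07 m.

80.1 m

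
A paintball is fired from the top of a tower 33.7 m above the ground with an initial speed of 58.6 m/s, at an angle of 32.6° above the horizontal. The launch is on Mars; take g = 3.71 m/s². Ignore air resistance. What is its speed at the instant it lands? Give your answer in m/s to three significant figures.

60.7 m/s

vₓ = 58.60 cos 32.6° = 49.37 m/s; v_y0 = 58.60 sin 32.6° = 31.57 m/s.
The projectile lands when y = 33.7 + (31.57) t − ½·3.71·t² = 0. Positive root: t = (31.57 + √(31.57² + 2·3.71·33.7)) / 3.71 = (31.57 + 35.31) / 3.71 = 18.03 s.
Vertical velocity at impact: v_y = v_y0 − g t = 31.57 − 3.71 × 18.03 = −35.31 m/s.
Speed: |v| = √(vₓ² + v_y²) = √(49.37² + 35.31²) = 60.70 m/s.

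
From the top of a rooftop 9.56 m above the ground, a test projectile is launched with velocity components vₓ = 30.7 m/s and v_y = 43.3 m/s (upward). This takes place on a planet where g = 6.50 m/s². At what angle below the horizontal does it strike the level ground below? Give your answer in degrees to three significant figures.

With up positive and y = 0 at the ground: y(t) = 9.56 + (43.30) t − 3.250 t². Setting y = 0 and taking the positive root: t = [43.30 + √(43.30² + 2·6.50·9.56)] / 6.50 = (43.30 + 44.71) / 6.50 = 13.54 s.
At impact: v_y = v_y0 − g t = −44.71 m/s; vₓ = 30.70 m/s.
Angle below horizontal: arctan(|v_y|/vₓ) = arctan(44.71/30.70) = 55.53°.

55.5°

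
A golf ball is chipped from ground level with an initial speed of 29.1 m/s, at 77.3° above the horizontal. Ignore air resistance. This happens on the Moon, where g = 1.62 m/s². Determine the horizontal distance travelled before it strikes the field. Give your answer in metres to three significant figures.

224 m

Horizontal component vₓ = 29.10 cos 77.3° = 6.398 m/s; vertical v_y0 = 29.10 sin 77.3° = 28.39 m/s.
Time aloft: T = 2 v_y0 / g = 2 × 28.39 / 1.62 = 35.05 s.
Range: R = vₓ T = 6.398 × 35.05 = 224.2 m.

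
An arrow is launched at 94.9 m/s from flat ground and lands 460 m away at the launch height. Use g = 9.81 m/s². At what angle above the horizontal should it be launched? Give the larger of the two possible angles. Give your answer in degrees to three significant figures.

From R = (v₀²/g) sin 2θ: sin 2θ = 9.81 × 460 / 9006.0 = 0.5011.
2θ = 30.07° or 180° − 30.07° = 149.9°, so θ = 15.04° or 74.96°.
The larger angle is 74.96°.

75.0°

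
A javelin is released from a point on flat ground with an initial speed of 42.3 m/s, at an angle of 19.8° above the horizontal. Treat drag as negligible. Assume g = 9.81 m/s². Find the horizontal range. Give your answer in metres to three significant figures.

Resolve: vₓ = 42.30 cos 19.8° = 39.80 m/s and v_y0 = 42.30 sin 19.8° = 14.33 m/s.
Time aloft: T = 2 v_y0 / g = 2 × 14.33 / 9.81 = 2.921 s.
Horizontal distance R = vₓ T = 39.80 × 2.921 = 116.3 m.

116 m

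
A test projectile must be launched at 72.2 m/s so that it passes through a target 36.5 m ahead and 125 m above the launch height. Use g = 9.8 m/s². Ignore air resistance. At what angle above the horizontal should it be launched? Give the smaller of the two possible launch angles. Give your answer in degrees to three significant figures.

Trajectory: y = x tanθ − g x² (1 + tan²θ)/(2v₀²). With x = 36.5, y = 125, v₀ = 72.2, g = 9.80:
1.252 tan²θ − 36.5 tanθ + (126.3) = 0.
tanθ = [36.5 ± √(36.5² − 4 × 1.252 × (126.3))] / (2 × 1.252) = (36.5 ± 26.45) / 2.505, giving tanθ = 4.011 or 25.14.
θ = 76.00° or 87.72°; the smaller is 76.00°.

76.0°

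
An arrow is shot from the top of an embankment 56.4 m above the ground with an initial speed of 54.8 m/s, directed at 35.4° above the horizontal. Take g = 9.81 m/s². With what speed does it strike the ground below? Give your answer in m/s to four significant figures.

64.11 m/s

Horizontal component vₓ = 54.80 cos 35.4° = 44.67 m/s; vertical v_y0 = 54.80 sin 35.4° = 31.74 m/s.
With up positive and y = 0 at the ground: y(t) = 56.4 + (31.74) t − 4.905 t². Setting y = 0 and taking the positive root: t = [31.74 + √(31.74² + 2·9.81·56.4)] / 9.81 = (31.74 + 45.98) / 9.81 = 7.923 s.
Vertical velocity at impact: v_y = v_y0 − g t = 31.74 − 9.81 × 7.923 = −45.98 m/s.
Speed: |v| = √(vₓ² + v_y²) = √(44.67² + 45.98²) = 64.11 m/s.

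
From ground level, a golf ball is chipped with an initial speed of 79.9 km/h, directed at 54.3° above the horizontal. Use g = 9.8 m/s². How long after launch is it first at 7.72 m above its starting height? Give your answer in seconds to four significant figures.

0.4949 s

Convert: 79.9 km/h = 79.9/3.6 = 22.19 m/s.
Components: vₓ = 22.19 cos 54.3° = 12.95 m/s, v_y0 = 22.19 sin 54.3° = 18.02 m/s.
Height y(t) = 18.02 t − 4.900 t² = 7.72 gives 4.900 t² − 18.02 t + 7.72 = 0.
Quadratic formula: t = (18.02 ± √173.54) / 9.80 = (18.02 ± 13.17) / 9.80 → t = 0.4949 s or 3.183 s.
The first (ascending) time is 0.4949 s.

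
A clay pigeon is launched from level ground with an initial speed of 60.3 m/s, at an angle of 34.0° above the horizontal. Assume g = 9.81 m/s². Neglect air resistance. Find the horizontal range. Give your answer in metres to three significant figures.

344 m

Resolve: vₓ = 60.30 cos 34.0° = 49.99 m/s and v_y0 = 60.30 sin 34.0° = 33.72 m/s.
Time aloft: T = 2 v_y0 / g = 2 × 33.72 / 9.81 = 6.874 s.
Range: R = vₓ T = 49.99 × 6.874 = 343.7 m.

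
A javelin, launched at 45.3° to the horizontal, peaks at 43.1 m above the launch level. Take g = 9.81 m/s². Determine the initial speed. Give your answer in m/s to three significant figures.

40.9 m/s

At the peak v_y = 0, so v_y0 = √(2gH) = √(2 × 9.81 × 43.1) = 29.08 m/s.
v_y0 = v₀ sin θ ⇒ v₀ = 29.08 / sin 45.3° = 40.91 m/s.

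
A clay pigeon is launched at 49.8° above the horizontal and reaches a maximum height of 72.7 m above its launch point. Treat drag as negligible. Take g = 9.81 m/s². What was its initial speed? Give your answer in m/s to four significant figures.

At the peak v_y = 0, so v_y0 = √(2gH) = √(2 × 9.81 × 72.7) = 37.77 m/s.
v_y0 = v₀ sin θ ⇒ v₀ = 37.77 / sin 49.8° = 49.45 m/s.

49.45 m/s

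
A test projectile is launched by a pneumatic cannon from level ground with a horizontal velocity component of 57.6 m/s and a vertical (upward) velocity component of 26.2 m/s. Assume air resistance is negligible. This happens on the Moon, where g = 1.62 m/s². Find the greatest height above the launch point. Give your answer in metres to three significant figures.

Peak height H = v_y0² / (2g) = 686.44 / 3.240 = 211.9 m.

212 m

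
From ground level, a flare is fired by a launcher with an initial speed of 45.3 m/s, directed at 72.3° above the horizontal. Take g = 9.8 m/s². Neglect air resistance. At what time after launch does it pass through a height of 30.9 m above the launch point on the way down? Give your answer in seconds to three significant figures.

8.02 s

Components: vₓ = 45.30 cos 72.3° = 13.77 m/s, v_y0 = 45.30 sin 72.3° = 43.16 m/s.
Set y = v_y0 t − ½ g t² = 30.9: 4.900 t² − 43.16 t + 30.9 = 0.
t = [43.16 ± √(43.16² − 2·9.80·30.9)] / 9.80 = (43.16 ± 35.45) / 9.80, so t = 0.7862 s or t = 8.021 s.
The descending-branch root is 8.021 s.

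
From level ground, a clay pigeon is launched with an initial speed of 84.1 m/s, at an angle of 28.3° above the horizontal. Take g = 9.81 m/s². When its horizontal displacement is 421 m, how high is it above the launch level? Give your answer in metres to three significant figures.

68.1 m

Horizontal component vₓ = 84.10 cos 28.3° = 74.05 m/s; vertical v_y0 = 84.10 sin 28.3° = 39.87 m/s.
Time to reach x = 421 m: t = x/vₓ = 421/74.05 = 5.685 s.
Height: y = v_y0 t − ½ g t² = 39.87 × 5.685 − 4.905 × 5.685² = 226.7 − 158.6 = 68.13 m.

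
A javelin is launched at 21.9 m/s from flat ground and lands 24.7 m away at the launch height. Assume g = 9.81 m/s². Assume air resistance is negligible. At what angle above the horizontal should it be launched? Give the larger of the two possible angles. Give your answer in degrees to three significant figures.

R = v₀² sin 2θ / g gives sin 2θ = gR/v₀² = 9.81·24.7/21.9² = 0.5052.
2θ = 30.35° or 180° − 30.35° = 149.7°, so θ = 15.17° or 74.83°.
The larger angle is 74.83°.

74.8°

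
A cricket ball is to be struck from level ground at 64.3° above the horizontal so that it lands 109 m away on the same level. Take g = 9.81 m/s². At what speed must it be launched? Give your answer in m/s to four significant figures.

Level-ground range: R = v₀² sin(2θ)/g, so v₀ = √(gR / sin 2θ).
v₀ = √(9.81 × 109 / sin 128.6°) = √(1069 / 0.7815) = √1368.2 = 36.99 m/s.

36.99 m/s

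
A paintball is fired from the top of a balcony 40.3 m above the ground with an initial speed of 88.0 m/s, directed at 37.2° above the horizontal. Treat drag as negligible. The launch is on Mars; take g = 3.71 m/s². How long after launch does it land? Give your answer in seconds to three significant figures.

Resolve: vₓ = 88.00 cos 37.2° = 70.09 m/s and v_y0 = 88.00 sin 37.2° = 53.20 m/s.
The projectile lands when y = 40.3 + (53.20) t − ½·3.71·t² = 0. Positive root: t = (53.20 + √(53.20² + 2·3.71·40.3)) / 3.71 = (53.20 + 55.94) / 3.71 = 29.42 s.

29.4 s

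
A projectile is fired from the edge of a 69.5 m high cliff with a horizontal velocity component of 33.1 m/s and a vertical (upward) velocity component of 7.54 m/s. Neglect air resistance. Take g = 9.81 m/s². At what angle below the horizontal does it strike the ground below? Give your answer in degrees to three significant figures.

The projectile lands when y = 69.5 + (7.540) t − ½·9.81·t² = 0. Positive root: t = (7.540 + √(7.540² + 2·9.81·69.5)) / 9.81 = (7.540 + 37.69) / 9.81 = 4.610 s.
At impact: v_y = v_y0 − g t = −37.69 m/s; vₓ = 33.10 m/s.
Angle below horizontal: arctan(|v_y|/vₓ) = arctan(37.69/33.10) = 48.71°.

48.7°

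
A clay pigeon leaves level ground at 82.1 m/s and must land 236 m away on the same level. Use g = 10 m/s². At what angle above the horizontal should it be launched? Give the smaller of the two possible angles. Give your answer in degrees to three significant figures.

From R = (v₀²/g) sin 2θ: sin 2θ = 10.0 × 236 / 6740.4 = 0.3501.
2θ = 20.50° or 180° − 20.50° = 159.5°, so θ = 10.25° or 79.75°.
The smaller angle is 10.25°.

10.2°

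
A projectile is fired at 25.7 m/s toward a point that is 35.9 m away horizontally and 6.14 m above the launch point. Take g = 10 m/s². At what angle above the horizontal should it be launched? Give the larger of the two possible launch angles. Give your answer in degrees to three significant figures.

Trajectory: y = x tanθ − g x² (1 + tan²θ)/(2v₀²). With x = 35.9, y = 6.14, v₀ = 25.7, g = 10.0:
9.756 tan²θ − 35.9 tanθ + (15.90) = 0.
tanθ = [35.9 ± √(35.9² − 4 × 9.756 × (15.90))] / (2 × 9.756) = (35.9 ± 25.85) / 19.51, giving tanθ = 0.5148 or 3.165.
θ = 27.24° or 72.46°; the larger is 72.46°.

72.5°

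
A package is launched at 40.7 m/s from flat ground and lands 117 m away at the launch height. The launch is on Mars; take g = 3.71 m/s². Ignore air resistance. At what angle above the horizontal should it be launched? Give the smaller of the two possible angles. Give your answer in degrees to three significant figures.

7.60°

From R = (v₀²/g) sin 2θ: sin 2θ = 3.71 × 117 / 1656.5 = 0.2620.
2θ = 15.19° or 180° − 15.19° = 164.8°, so θ = 7.596° or 82.40°.
The smaller angle is 7.596°.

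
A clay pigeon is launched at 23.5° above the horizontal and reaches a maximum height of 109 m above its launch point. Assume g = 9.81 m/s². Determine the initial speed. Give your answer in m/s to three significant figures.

At the peak v_y = 0, so v_y0 = √(2gH) = √(2 × 9.81 × 109) = 46.24 m/s.
v_y0 = v₀ sin θ ⇒ v₀ = 46.24 / sin 23.5° = 116.0 m/s.

116 m/s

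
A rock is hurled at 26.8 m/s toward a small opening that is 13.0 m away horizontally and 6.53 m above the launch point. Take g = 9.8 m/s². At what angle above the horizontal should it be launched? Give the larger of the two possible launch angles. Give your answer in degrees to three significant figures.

84.6°

Trajectory: y = x tanθ − g x² (1 + tan²θ)/(2v₀²). With x = 13.0, y = 6.53, v₀ = 26.8, g = 9.80:
1.153 tan²θ − 13.0 tanθ + (7.683) = 0.
tanθ = [13.0 ± √(13.0² − 4 × 1.153 × (7.683))] / (2 × 1.153) = (13.0 ± 11.56) / 2.306, giving tanθ = 0.6257 or 10.65.
θ = 32.04° or 84.64°; the larger is 84.64°.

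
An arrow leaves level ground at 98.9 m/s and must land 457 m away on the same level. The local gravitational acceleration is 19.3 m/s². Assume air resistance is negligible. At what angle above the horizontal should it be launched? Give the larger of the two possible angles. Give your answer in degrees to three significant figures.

57.8°

R = v₀² sin 2θ / g gives sin 2θ = gR/v₀² = 19.3·457/98.9² = 0.9017.
2θ = 64.39° or 180° − 64.39° = 115.6°, so θ = 32.19° or 57.81°.
The larger angle is 57.81°.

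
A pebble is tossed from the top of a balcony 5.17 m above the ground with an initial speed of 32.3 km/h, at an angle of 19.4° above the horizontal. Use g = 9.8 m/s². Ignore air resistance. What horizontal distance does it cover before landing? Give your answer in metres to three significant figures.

Convert: 32.3 km/h = 32.3/3.6 = 8.972 m/s.
Horizontal component vₓ = 8.972 cos 19.4° = 8.463 m/s; vertical v_y0 = 8.972 sin 19.4° = 2.980 m/s.
With up positive and y = 0 at the ground: y(t) = 5.17 + (2.980) t − 4.900 t². Setting y = 0 and taking the positive root: t = [2.980 + √(2.980² + 2·9.80·5.17)] / 9.80 = (2.980 + 10.50) / 9.80 = 1.375 s.
Horizontal distance: R = vₓ t = 8.463 × 1.375 = 11.64 m.

11.6 m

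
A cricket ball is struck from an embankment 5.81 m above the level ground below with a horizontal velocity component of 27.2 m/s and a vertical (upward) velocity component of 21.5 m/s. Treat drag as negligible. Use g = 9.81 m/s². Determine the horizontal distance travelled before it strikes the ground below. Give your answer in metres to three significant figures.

The projectile lands when y = 5.81 + (21.50) t − ½·9.81·t² = 0. Positive root: t = (21.50 + √(21.50² + 2·9.81·5.81)) / 9.81 = (21.50 + 24.01) / 9.81 = 4.639 s.
Horizontal distance: R = vₓ t = 27.20 × 4.639 = 126.2 m.

126 m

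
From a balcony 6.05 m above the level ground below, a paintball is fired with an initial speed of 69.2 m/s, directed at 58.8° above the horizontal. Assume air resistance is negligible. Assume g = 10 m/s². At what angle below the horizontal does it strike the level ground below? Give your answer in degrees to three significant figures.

vₓ = 69.20 cos 58.8° = 35.85 m/s; v_y0 = 69.20 sin 58.8° = 59.19 m/s.
With up positive and y = 0 at the ground: y(t) = 6.05 + (59.19) t − 5.000 t². Setting y = 0 and taking the positive root: t = [59.19 + √(59.19² + 2·10.0·6.05)] / 10.0 = (59.19 + 60.20) / 10.0 = 11.94 s.
At impact: v_y = v_y0 − g t = −60.20 m/s; vₓ = 35.85 m/s.
Angle below horizontal: arctan(|v_y|/vₓ) = arctan(60.20/35.85) = 59.23°.

59.2°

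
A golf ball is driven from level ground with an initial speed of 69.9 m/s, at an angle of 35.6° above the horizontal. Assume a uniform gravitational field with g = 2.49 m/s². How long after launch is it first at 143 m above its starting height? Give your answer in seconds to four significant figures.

4.005 s

Resolve: vₓ = 69.90 cos 35.6° = 56.84 m/s and v_y0 = 69.90 sin 35.6° = 40.69 m/s.
Height y(t) = 40.69 t − 1.245 t² = 143 gives 1.245 t² − 40.69 t + 143 = 0.
Quadratic formula: t = (40.69 ± √943.57) / 2.49 = (40.69 ± 30.72) / 2.49 → t = 4.005 s or 28.68 s.
The first (ascending) time is 4.005 s.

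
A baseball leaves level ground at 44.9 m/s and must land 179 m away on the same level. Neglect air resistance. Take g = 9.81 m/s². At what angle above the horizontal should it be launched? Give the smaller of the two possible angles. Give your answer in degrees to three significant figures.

From R = (v₀²/g) sin 2θ: sin 2θ = 9.81 × 179 / 2016.0 = 0.8710.
2θ = 60.58° or 180° − 60.58° = 119.4°, so θ = 30.29° or 59.71°.
The smaller angle is 30.29°.

30.3°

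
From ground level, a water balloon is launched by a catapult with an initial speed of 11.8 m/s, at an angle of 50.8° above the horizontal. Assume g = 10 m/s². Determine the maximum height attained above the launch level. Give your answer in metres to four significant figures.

4.181 m

Resolve: vₓ = 11.80 cos 50.8° = 7.458 m/s and v_y0 = 11.80 sin 50.8° = 9.144 m/s.
Peak height H = v_y0² / (2g) = 83.619 / 20.00 = 4.181 m.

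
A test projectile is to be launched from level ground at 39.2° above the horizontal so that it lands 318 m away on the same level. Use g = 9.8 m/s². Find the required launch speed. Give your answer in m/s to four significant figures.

From R = (v₀² / g) sin 2θ: v₀ = √(gR / sin 2θ).
v₀ = √(9.80 × 318 / sin 78.40°) = √(3116 / 0.9796) = √3181.4 = 56.40 m/s.

56.40 m/s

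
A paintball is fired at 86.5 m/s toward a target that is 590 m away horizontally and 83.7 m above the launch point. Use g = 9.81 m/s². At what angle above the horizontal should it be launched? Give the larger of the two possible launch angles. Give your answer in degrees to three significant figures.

61.5°

Trajectory: y = x tanθ − g x² (1 + tan²θ)/(2v₀²). With x = 590, y = 83.7, v₀ = 86.5, g = 9.81:
228.2 tan²θ − 590 tanθ + (311.9) = 0.
tanθ = [590 ± √(590² − 4 × 228.2 × (311.9))] / (2 × 228.2) = (590 ± 251.8) / 456.4, giving tanθ = 0.7410 or 1.844.
θ = 36.54° or 61.53°; the larger is 61.53°.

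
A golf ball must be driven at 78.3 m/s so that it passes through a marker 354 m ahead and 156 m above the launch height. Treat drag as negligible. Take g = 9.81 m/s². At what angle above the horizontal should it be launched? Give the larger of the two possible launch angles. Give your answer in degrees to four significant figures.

68.31°

Trajectory: y = x tanθ − g x² (1 + tan²θ)/(2v₀²). With x = 354, y = 156, v₀ = 78.3, g = 9.81:
100.3 tan²θ − 354 tanθ + (256.3) = 0.
tanθ = [354 ± √(354² − 4 × 100.3 × (256.3))] / (2 × 100.3) = (354 ± 150.2) / 200.5, giving tanθ = 1.017 or 2.514.
θ = 45.47° or 68.31°; the larger is 68.31°.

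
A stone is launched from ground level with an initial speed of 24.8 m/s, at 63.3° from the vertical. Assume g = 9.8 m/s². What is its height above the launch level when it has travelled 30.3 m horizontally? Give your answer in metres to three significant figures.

Components: vₓ = 24.80 sin 63.3° = 22.16 m/s, v_y0 = 24.80 cos 63.3° = 11.14 m/s.
Time to reach x = 30.3 m: t = x/vₓ = 30.3/22.16 = 1.368 s.
Height: y = v_y0 t − ½ g t² = 11.14 × 1.368 − 4.900 × 1.368² = 15.24 − 9.165 = 6.075 m.

6.07 m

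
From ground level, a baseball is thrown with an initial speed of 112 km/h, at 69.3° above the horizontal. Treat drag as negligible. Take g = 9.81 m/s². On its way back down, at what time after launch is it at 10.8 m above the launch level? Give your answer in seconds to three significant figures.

5.54 s

Convert: 112 km/h = 112/3.6 = 31.11 m/s.
Resolve: vₓ = 31.11 cos 69.3° = 11.00 m/s and v_y0 = 31.11 sin 69.3° = 29.10 m/s.
Require v_y0 t − ½ g t² = 10.8, i.e. 4.905 t² − 29.10 t + 10.8 = 0.
t = [29.10 ± √(29.10² − 2·9.81·10.8)] / 9.81 = (29.10 ± 25.20) / 9.81, so t = 0.3978 s or t = 5.536 s.
The descending-branch root is 5.536 s.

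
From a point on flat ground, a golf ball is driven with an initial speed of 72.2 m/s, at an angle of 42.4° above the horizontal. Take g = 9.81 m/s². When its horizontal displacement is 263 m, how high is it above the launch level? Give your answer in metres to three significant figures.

121 m

vₓ = 72.20 cos 42.4° = 53.32 m/s; v_y0 = 72.20 sin 42.4° = 48.68 m/s.
At x = 263 m, t = x/vₓ = 263/53.32 = 4.933 s.
Height: y = v_y0 t − ½ g t² = 48.68 × 4.933 − 4.905 × 4.933² = 240.2 − 119.4 = 120.8 m.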